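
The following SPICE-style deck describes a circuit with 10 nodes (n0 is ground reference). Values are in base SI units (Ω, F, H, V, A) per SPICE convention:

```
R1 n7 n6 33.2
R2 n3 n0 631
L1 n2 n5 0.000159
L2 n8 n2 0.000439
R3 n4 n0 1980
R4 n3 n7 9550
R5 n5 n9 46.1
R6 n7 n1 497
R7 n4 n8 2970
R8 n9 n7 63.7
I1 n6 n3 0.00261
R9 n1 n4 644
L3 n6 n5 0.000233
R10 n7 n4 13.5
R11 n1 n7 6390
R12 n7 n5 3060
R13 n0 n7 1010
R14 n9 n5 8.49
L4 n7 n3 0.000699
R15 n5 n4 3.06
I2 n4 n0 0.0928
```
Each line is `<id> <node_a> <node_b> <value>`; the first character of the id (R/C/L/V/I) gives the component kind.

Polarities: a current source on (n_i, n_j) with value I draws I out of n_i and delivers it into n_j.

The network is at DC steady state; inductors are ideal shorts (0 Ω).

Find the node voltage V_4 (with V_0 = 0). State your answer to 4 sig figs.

Apply KCL at each of the 9 non-ground nodes and solve the resulting linear system.
Node n1: branches {R6, R9, R11} → V_1 = -30.31
Node n2: branches {L1, L2} → V_2 = -30.64
Node n3: branches {R2, R4, I1, L4} → V_3 = -30.02
Node n4: branches {R3, R7, R9, R10, R15, I2} → V_4 = -30.71
Node n5: branches {L1, R5, L3, R12, R14, R15} → V_5 = -30.64
Node n6: branches {R1, I1, L3} → V_6 = -30.64
Node n7: branches {R1, R4, R6, R8, R10, R11, R12, R13, L4} → V_7 = -30.02
Node n8: branches {L2, R7} → V_8 = -30.64
Node n9: branches {R5, R8, R14} → V_9 = -30.57
Source currents: i(L1)=-2.577e-05, i(L2)=-2.577e-05, i(L3)=0.01608, i(L4)=-0.05018

-30.71 V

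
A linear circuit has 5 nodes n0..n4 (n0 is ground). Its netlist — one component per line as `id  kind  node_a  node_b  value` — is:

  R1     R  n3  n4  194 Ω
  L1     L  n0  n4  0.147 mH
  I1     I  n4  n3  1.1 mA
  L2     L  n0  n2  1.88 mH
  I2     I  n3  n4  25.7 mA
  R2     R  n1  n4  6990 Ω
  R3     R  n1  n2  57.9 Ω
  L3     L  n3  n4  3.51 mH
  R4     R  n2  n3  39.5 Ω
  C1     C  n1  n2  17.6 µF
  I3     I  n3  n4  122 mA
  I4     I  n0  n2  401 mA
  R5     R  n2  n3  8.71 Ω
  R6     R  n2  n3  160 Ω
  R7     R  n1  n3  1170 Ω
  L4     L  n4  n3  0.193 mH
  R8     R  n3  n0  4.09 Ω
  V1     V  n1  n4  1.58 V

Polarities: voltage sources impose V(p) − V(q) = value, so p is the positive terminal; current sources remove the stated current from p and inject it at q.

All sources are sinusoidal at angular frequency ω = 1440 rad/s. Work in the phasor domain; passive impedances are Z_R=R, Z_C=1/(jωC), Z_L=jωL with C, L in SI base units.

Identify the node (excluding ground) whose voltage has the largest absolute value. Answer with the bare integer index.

1

MNA unknowns: 4 node voltages V₁..V_4 plus 1 source current (V1)
R1: Y=0.005155+0.000j on G[3,4]
L1: Y=0.000-4.724j on G[0,4]
I1: z[4]−=0.0011, z[3]+=0.0011
L2: Y=0.000-0.3694j on G[0,2]
I2: z[3]−=0.0257, z[4]+=0.0257
R2: Y=0.0001431+0.000j on G[1,4]
R3: Y=0.01727+0.000j on G[1,2]
L3: Y=0.000-0.1978j on G[3,4]
R4: Y=0.02532+0.000j on G[2,3]
C1: Y=0.000+0.02534j on G[1,2]
I3: z[3]−=0.122, z[4]+=0.122
I4: z[0]−=0.401, z[2]+=0.401
R5: Y=0.1148+0.000j on G[2,3]
R6: Y=0.006250+0.000j on G[2,3]
R7: Y=0.0008547+0.000j on G[1,3]
L4: Y=0.000-3.598j on G[4,3]
R8: Y=0.2445+0.000j on G[3,0]
V1: row V1−V4=1.58, i_V1 at 1,4
solve → V1=1.550+0.007859j, V2=0.3799+1.032j, V3=-0.07082-0.008400j, V4=-0.03014+0.007859j
aux → i_V1=-0.04777-0.01198j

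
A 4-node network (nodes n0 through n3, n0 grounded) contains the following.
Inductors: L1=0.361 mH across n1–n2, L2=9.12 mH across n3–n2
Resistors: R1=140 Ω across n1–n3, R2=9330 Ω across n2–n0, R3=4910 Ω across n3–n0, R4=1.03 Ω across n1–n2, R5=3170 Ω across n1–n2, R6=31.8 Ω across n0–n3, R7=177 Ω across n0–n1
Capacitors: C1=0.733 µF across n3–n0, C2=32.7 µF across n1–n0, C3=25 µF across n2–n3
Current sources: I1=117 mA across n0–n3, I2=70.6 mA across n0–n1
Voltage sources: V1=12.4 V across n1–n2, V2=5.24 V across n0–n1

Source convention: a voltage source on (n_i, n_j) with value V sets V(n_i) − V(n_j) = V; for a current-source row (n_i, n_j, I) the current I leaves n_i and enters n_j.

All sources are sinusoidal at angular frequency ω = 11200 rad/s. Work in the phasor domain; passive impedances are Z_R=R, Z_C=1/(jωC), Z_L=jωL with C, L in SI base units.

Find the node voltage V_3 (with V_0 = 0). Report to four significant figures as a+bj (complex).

-16.75-2.620j V

MNA unknowns: 3 node voltages V₁..V_3 plus 2 source currents (V1, V2)
L1: Y=0.000-0.2473j on G[1,2]
L2: Y=0.000-0.009790j on G[3,2]
R1: Y=0.007143+0.000j on G[1,3]
C1: Y=0.000+0.008210j on G[3,0]
R2: Y=0.0001072+0.000j on G[2,0]
C2: Y=0.000+0.3662j on G[1,0]
I1: z[0]−=0.117, z[3]+=0.117
C3: Y=0.000+0.2800j on G[2,3]
R3: Y=0.0002037+0.000j on G[3,0]
R4: Y=0.9709+0.000j on G[1,2]
I2: z[0]−=0.0706, z[1]+=0.0706
R5: Y=0.0003155+0.000j on G[1,2]
R6: Y=0.03145+0.000j on G[0,3]
R7: Y=0.005650+0.000j on G[0,1]
V1: row V1−V2=12.4, i_V1 at 1,2
V2: row V0−V1=5.24, i_V2 at 0,1
solve → V1=-5.240+0.000j, V2=-17.64+0.000j, V3=-16.75-2.620j
aux → i_V1=-12.75+2.828j, i_V2=-0.7279-2.140j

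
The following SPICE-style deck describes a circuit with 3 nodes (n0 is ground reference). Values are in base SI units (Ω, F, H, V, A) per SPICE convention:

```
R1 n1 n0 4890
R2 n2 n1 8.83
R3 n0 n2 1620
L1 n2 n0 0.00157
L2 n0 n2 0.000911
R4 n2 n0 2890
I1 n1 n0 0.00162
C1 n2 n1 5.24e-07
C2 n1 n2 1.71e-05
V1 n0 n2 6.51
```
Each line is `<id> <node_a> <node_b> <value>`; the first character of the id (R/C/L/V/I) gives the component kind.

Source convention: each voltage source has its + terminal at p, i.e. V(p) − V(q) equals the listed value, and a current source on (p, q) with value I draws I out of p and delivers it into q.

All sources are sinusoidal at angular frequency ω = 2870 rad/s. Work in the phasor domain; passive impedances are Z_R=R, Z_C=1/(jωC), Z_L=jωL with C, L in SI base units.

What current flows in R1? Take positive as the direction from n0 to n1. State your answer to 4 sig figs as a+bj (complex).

0.001332-1.935e-07j A

Element admittances at ω=2870 rad/s:
  Y(R1) = 0.0002045+0.000j S between n1,n0
  Y(R2) = 0.1133+0.000j S between n2,n1
  Y(R3) = 0.0006173+0.000j S between n0,n2
  Y(L1) = 0.000-0.2219j S between n2,n0
  Y(L2) = 0.000-0.3825j S between n0,n2
  Y(R4) = 0.0003460+0.000j S between n2,n0
  I1: injects 0.00162 A into n0 (from n1)
  Y(C1) = 0.000+0.001504j S between n2,n1
  Y(C2) = 0.000+0.04908j S between n1,n2
  V1: constraint V(n0)−V(n2) = 6.51
Assemble and solve the 3×3 MNA system:
  V(n1)=-6.512+0.0009464j  V(n2)=-6.510+0.000j
  i(V1)=-0.005983+3.935j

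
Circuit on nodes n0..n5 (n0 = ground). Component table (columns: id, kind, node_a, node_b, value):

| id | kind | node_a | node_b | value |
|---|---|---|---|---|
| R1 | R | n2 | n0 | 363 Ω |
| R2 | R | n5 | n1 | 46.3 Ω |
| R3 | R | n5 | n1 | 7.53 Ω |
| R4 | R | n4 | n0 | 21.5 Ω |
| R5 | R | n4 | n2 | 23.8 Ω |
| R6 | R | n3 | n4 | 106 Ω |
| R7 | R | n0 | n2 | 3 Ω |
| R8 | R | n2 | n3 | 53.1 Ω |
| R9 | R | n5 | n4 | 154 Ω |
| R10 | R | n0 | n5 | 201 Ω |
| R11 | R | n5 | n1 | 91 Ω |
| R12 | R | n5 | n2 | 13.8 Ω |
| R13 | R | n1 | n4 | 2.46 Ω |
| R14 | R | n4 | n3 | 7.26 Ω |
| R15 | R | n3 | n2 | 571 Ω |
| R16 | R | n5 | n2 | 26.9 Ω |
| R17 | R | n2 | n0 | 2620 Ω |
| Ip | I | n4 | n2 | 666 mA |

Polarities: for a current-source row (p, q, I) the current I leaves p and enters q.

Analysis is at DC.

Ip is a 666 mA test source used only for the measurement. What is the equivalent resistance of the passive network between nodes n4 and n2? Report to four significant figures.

R_eq = 6.252 Ω

Element admittances at DC:
  Y(R1) = 0.002755 S between n2,n0
  Y(R2) = 0.02160 S between n5,n1
  Y(R3) = 0.1328 S between n5,n1
  Y(R4) = 0.04651 S between n4,n0
  Y(R5) = 0.04202 S between n4,n2
  Y(R6) = 0.009434 S between n3,n4
  Y(R7) = 0.3333 S between n0,n2
  Y(R8) = 0.01883 S between n2,n3
  Y(R9) = 0.006494 S between n5,n4
  Y(R10) = 0.004975 S between n0,n5
  Y(R11) = 0.01099 S between n5,n1
  Y(R12) = 0.07246 S between n5,n2
  Y(R13) = 0.4065 S between n1,n4
  Y(R14) = 0.1377 S between n4,n3
  Y(R15) = 0.001751 S between n3,n2
  Y(R16) = 0.03717 S between n5,n2
  Y(R17) = 0.0003817 S between n2,n0
  Ip: injects 0.666 A into n2 (from n4)
Assemble and solve the 5×5 MNA system:
  V(n1)=-3.062  V(n2)=0.5271  V(n3)=-3.126  V(n4)=-3.637  V(n5)=-1.648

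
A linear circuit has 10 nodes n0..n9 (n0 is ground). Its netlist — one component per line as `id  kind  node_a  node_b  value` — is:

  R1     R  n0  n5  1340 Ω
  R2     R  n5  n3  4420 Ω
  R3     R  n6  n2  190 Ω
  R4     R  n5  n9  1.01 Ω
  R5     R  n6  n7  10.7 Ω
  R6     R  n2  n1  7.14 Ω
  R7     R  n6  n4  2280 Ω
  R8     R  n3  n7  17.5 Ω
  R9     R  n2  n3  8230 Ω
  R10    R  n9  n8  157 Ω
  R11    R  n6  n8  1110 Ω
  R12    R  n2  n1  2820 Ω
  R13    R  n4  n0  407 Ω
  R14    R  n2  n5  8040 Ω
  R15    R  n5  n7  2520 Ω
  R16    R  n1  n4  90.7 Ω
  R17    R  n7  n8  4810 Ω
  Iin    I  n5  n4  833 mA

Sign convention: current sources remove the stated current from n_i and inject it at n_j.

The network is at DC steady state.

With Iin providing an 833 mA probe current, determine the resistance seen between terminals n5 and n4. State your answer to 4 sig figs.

Element admittances at DC:
  Y(R1) = 0.0007463 S between n0,n5
  Y(R2) = 0.0002262 S between n5,n3
  Y(R3) = 0.005263 S between n6,n2
  Y(R4) = 0.9901 S between n5,n9
  Y(R5) = 0.09346 S between n6,n7
  Y(R6) = 0.1401 S between n2,n1
  Y(R7) = 0.0004386 S between n6,n4
  Y(R8) = 0.05714 S between n3,n7
  Y(R9) = 0.0001215 S between n2,n3
  Y(R10) = 0.006369 S between n9,n8
  Y(R11) = 0.0009009 S between n6,n8
  Y(R12) = 0.0003546 S between n2,n1
  Y(R13) = 0.002457 S between n4,n0
  Y(R14) = 0.0001244 S between n2,n5
  Y(R15) = 0.0003968 S between n5,n7
  Y(R16) = 0.01103 S between n1,n4
  Y(R17) = 0.0002079 S between n7,n8
  Iin: injects 0.833 A into n4 (from n5)
Assemble and solve the 9×9 MNA system:
  V(n1)=62.22  V(n2)=58.60  V(n3)=-29.86  V(n4)=108.3  V(n5)=-356.5  V(n6)=-26.07  V(n7)=-28.76  V(n8)=-307.3  V(n9)=-356.2

R_eq = 558.0 Ω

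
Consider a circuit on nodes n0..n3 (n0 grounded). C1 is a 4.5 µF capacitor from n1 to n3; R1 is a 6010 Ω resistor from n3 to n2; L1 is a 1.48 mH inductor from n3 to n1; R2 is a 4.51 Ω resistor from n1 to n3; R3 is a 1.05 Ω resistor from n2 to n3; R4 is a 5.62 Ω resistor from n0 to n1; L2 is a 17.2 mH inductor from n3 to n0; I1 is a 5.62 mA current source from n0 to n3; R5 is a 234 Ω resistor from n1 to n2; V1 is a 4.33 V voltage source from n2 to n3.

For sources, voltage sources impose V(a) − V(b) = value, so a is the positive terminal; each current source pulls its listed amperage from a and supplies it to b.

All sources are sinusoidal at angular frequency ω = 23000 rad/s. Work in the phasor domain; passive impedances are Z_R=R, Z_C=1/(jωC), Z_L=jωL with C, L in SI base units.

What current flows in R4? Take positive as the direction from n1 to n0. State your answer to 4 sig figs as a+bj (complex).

MNA unknowns: 3 node voltages V₁..V_3 plus 1 source current (V1)
C1: Y=0.000+0.1035j on G[1,3]
R1: Y=0.0001664+0.000j on G[3,2]
L1: Y=0.000-0.02938j on G[3,1]
R2: Y=0.2217+0.000j on G[1,3]
R3: Y=0.9524+0.000j on G[2,3]
R4: Y=0.1779+0.000j on G[0,1]
L2: Y=0.000-0.002528j on G[3,0]
I1: z[0]−=0.00562, z[3]+=0.00562
R5: Y=0.004274+0.000j on G[1,2]
V1: row V2−V3=4.33, i_V1 at 2,3
solve → V1=0.03135-0.0002892j, V2=4.310+0.01644j, V3=-0.02036+0.01644j
aux → i_V1=-4.143-7.150e-05j

0.005578-5.145e-05j A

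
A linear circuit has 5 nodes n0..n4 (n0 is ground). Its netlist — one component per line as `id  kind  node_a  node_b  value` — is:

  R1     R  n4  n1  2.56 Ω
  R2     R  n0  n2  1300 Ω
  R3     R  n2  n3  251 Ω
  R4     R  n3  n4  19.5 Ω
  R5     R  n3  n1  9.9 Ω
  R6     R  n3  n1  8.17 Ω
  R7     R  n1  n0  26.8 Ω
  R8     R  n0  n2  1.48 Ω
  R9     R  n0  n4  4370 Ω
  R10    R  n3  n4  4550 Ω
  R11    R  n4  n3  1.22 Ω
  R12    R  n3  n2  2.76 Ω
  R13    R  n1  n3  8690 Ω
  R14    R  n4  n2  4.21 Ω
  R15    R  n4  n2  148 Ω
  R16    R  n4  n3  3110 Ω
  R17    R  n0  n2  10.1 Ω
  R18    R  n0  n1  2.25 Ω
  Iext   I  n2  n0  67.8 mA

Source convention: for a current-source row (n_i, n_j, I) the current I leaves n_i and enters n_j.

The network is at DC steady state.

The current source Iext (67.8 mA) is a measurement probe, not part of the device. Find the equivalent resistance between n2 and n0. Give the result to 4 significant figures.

Element admittances at DC:
  Y(R1) = 0.3906 S between n4,n1
  Y(R2) = 0.0007692 S between n0,n2
  Y(R3) = 0.003984 S between n2,n3
  Y(R4) = 0.05128 S between n3,n4
  Y(R5) = 0.1010 S between n3,n1
  Y(R6) = 0.1224 S between n3,n1
  Y(R7) = 0.03731 S between n1,n0
  Y(R8) = 0.6757 S between n0,n2
  Y(R9) = 0.0002288 S between n0,n4
  Y(R10) = 0.0002198 S between n3,n4
  Y(R11) = 0.8197 S between n4,n3
  Y(R12) = 0.3623 S between n3,n2
  Y(R13) = 0.0001151 S between n1,n3
  Y(R14) = 0.2375 S between n4,n2
  Y(R15) = 0.006757 S between n4,n2
  Y(R16) = 0.0003215 S between n4,n3
  Y(R17) = 0.09901 S between n0,n2
  Y(R18) = 0.4444 S between n0,n1
  Iext: injects 0.0678 A into n0 (from n2)
Assemble and solve the 4×4 MNA system:
  V(n1)=-0.02716  V(n2)=-0.07054  V(n3)=-0.05016  V(n4)=-0.04750

R_eq = 1.040 Ω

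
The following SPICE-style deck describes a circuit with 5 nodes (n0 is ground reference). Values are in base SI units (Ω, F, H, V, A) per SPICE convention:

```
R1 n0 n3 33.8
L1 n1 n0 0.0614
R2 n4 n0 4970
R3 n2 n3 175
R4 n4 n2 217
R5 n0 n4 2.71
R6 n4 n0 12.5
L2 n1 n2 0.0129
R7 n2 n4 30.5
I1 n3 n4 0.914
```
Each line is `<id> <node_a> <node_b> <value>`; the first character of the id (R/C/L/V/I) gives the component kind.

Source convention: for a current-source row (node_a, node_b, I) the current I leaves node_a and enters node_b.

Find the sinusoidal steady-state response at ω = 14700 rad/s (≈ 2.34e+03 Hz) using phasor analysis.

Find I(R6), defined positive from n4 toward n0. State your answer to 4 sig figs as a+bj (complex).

0.1381-0.0002829j A

Element admittances at ω=14700 rad/s:
  Y(R1) = 0.02959+0.000j S between n0,n3
  Y(L1) = 0.000-0.001108j S between n1,n0
  Y(R2) = 0.0002012+0.000j S between n4,n0
  Y(R3) = 0.005714+0.000j S between n2,n3
  Y(R4) = 0.004608+0.000j S between n4,n2
  Y(R5) = 0.3690+0.000j S between n0,n4
  Y(R6) = 0.08000+0.000j S between n4,n0
  Y(L2) = 0.000-0.005273j S between n1,n2
  Y(R7) = 0.03279+0.000j S between n2,n4
  I1: injects 0.914 A into n4 (from n3)
Assemble and solve the 4×4 MNA system:
  V(n1)=-1.633-0.03803j  V(n2)=-1.976-0.04602j  V(n3)=-26.21-0.007450j  V(n4)=1.726-0.003537j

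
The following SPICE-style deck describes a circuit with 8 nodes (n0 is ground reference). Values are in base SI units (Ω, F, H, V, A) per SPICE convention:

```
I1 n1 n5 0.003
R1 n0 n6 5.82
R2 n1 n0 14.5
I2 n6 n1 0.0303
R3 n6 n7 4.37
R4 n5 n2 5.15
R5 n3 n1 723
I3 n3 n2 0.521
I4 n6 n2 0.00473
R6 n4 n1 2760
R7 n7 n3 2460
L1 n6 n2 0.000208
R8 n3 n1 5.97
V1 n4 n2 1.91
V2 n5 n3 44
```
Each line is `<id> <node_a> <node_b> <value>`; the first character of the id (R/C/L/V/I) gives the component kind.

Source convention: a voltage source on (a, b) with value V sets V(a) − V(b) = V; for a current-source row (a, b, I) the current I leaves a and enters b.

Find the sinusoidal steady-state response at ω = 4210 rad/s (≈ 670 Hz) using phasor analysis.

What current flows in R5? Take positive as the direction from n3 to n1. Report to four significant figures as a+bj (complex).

-0.01235+0.0003457j A

Apply KCL at each of the 7 non-ground nodes and solve the resulting linear system.
Node n1: branches {I1, R2, I2, R5, R6, R8} → V_1 = -21.30+0.6146j
Node n2: branches {R4, I3, I4, L1, V1} → V_2 = 8.588+1.084j
Node n3: branches {R5, I3, R7, R8, V2} → V_3 = -30.23+0.8646j
Node n4: branches {R6, V1} → V_4 = 10.50+1.084j
Node n5: branches {I1, R4, V2} → V_5 = 13.77+0.8646j
Node n6: branches {R1, I2, R3, I4, L1} → V_6 = 8.551-0.2467j
Node n7: branches {R3, R7} → V_7 = 8.482-0.2447j
Source currents: i(V1)=-0.01152-0.0001702j, i(V2)=-1.003+0.04267j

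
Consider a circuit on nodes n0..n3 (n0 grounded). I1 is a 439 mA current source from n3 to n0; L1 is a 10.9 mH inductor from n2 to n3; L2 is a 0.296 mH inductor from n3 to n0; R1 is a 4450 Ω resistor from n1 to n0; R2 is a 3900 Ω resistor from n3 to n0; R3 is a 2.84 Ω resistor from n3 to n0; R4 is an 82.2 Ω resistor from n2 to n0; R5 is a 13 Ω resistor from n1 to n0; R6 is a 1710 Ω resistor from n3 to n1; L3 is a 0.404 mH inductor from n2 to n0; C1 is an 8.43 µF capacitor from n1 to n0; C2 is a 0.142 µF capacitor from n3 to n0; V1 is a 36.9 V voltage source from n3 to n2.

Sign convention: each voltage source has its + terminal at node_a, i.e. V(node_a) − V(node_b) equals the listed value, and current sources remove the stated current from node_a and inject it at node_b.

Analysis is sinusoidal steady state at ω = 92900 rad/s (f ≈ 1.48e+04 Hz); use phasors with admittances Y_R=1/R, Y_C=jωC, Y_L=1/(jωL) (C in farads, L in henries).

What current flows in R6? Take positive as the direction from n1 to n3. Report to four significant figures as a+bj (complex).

-0.0002276+0.001544j A

Apply KCL at each of the 3 non-ground nodes and solve the resulting linear system.
Node n1: branches {R1, R5, R6, C1} → V_1 = -0.001924-0.0004802j
Node n2: branches {L1, R4, L3, V1} → V_2 = -36.51-2.640j
Node n3: branches {I1, L1, L2, R2, R3, R6, C2, V1} → V_3 = 0.3873-2.640j
Source currents: i(V1)=-0.5145+0.9772j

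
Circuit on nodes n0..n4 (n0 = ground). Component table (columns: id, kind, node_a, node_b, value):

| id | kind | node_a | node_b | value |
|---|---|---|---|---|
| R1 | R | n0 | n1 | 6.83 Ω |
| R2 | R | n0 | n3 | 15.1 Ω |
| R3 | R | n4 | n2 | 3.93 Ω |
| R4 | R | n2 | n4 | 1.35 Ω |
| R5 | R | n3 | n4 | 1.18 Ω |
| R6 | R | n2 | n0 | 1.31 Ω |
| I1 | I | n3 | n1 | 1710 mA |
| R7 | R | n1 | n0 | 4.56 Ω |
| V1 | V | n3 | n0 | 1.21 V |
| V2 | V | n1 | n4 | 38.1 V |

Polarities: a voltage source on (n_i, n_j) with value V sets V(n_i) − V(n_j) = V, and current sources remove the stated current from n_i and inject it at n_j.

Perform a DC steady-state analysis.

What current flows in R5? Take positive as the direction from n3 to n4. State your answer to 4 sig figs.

6.794 A

Element admittances at DC:
  Y(R1) = 0.1464 S between n0,n1
  Y(R2) = 0.06623 S between n0,n3
  Y(R3) = 0.2545 S between n4,n2
  Y(R4) = 0.7407 S between n2,n4
  Y(R5) = 0.8475 S between n3,n4
  Y(R6) = 0.7634 S between n2,n0
  I1: injects 1.71 A into n1 (from n3)
  Y(R7) = 0.2193 S between n1,n0
  V1: constraint V(n3)−V(n0) = 1.21
  V2: constraint V(n1)−V(n4) = 38.1
Assemble and solve the 6×6 MNA system:
  V(n1)=31.29  V(n2)=-3.852  V(n3)=1.210  V(n4)=-6.807
  i(V1)=-8.584  i(V2)=-9.734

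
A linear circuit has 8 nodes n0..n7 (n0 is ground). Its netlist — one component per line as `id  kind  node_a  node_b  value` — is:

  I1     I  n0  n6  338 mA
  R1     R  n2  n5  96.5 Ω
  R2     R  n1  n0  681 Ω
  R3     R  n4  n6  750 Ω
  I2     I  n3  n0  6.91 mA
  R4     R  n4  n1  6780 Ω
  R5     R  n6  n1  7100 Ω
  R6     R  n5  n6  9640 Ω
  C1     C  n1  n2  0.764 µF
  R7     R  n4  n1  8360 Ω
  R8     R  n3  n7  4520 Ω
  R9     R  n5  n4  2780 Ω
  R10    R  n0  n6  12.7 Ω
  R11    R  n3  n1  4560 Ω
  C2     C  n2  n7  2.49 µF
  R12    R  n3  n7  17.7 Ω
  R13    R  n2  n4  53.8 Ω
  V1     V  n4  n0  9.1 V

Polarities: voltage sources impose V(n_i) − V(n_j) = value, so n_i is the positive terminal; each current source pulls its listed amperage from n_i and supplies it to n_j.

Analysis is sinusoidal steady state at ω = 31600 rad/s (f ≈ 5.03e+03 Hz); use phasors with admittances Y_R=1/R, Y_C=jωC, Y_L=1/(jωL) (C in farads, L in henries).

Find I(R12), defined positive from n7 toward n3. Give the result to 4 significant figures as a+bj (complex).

MNA unknowns: 7 node voltages V₁..V_7 plus 1 source current (V1)
I1: z[0]−=0.338, z[6]+=0.338
R1: Y=0.01036+0.000j on G[2,5]
R2: Y=0.001468+0.000j on G[1,0]
R3: Y=0.001333+0.000j on G[4,6]
I2: z[3]−=0.00691, z[0]+=0.00691
R4: Y=0.0001475+0.000j on G[4,1]
R5: Y=0.0001408+0.000j on G[6,1]
R6: Y=0.0001037+0.000j on G[5,6]
C1: Y=0.000+0.02414j on G[1,2]
R7: Y=0.0001196+0.000j on G[4,1]
R8: Y=0.0002212+0.000j on G[3,7]
R9: Y=0.0003597+0.000j on G[5,4]
R10: Y=0.07874+0.000j on G[0,6]
R11: Y=0.0002193+0.000j on G[3,1]
C2: Y=0.000+0.07868j on G[2,7]
R12: Y=0.05650+0.000j on G[3,7]
R13: Y=0.01859+0.000j on G[2,4]
V1: row V4−V0=9.1, i_V1 at 4,0
solve → V1=8.041+0.4546j, V2=8.080-0.04481j, V3=7.959+0.04437j, V4=9.100+0.000j, V5=8.078-0.04289j, V6=4.384+0.0007418j, V7=8.081+0.04278j
aux → i_V1=-0.02590-0.0007260j

0.006865-8.961e-05j A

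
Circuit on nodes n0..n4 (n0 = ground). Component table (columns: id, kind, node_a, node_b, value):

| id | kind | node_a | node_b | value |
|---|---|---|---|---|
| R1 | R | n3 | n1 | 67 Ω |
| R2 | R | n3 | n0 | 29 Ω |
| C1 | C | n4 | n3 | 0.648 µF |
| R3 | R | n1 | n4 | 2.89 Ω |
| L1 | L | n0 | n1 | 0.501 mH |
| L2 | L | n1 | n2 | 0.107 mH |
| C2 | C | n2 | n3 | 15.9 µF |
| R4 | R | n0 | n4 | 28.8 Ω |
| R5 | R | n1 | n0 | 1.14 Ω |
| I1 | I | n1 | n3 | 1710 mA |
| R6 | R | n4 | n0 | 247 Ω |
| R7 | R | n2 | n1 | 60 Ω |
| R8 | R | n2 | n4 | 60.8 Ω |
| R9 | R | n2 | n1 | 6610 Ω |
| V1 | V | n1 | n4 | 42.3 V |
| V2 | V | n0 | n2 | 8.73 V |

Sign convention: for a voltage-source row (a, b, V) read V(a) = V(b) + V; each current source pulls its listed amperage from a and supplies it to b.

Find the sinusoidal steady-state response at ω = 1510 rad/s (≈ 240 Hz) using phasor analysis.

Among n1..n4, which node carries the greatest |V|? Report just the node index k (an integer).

4

Element admittances at ω=1510 rad/s:
  Y(R1) = 0.01493+0.000j S between n3,n1
  Y(R2) = 0.03448+0.000j S between n3,n0
  Y(C1) = 0.000+0.0009785j S between n4,n3
  Y(R3) = 0.3460+0.000j S between n1,n4
  Y(L1) = 0.000-1.322j S between n0,n1
  Y(L2) = 0.000-6.189j S between n1,n2
  Y(C2) = 0.000+0.02401j S between n2,n3
  Y(R4) = 0.03472+0.000j S between n0,n4
  Y(R5) = 0.8772+0.000j S between n1,n0
  I1: injects 1.71 A into n3 (from n1)
  Y(R6) = 0.004049+0.000j S between n4,n0
  Y(R7) = 0.01667+0.000j S between n2,n1
  Y(R8) = 0.01645+0.000j S between n2,n4
  Y(R9) = 0.0001513+0.000j S between n2,n1
  V1: constraint V(n1)−V(n4) = 42.3
  V2: constraint V(n0)−V(n2) = 8.73
Assemble and solve the 6×6 MNA system:
  V(n1)=-7.041+0.9983j  V(n2)=-8.730+0.000j  V(n3)=23.87-16.99j  V(n4)=-49.34+0.9983j
  i(V1)=-17.24-0.01651j  i(V2)=-5.947+9.636j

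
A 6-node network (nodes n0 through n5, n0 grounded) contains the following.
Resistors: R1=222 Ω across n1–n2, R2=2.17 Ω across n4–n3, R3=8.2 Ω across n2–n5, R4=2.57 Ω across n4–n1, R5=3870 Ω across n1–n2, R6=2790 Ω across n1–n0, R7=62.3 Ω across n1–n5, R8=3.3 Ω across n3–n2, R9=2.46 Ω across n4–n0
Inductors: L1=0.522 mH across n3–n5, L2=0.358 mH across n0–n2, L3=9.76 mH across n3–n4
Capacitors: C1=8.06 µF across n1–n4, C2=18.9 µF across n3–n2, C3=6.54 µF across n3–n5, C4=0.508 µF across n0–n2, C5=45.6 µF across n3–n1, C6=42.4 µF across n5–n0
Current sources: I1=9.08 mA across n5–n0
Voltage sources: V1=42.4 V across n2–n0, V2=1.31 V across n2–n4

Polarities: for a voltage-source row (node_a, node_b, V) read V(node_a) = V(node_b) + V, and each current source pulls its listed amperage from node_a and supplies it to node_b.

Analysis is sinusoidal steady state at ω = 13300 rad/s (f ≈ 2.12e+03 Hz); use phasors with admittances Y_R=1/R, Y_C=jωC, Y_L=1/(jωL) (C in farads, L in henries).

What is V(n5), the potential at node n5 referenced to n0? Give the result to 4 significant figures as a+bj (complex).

Apply KCL at each of the 5 non-ground nodes and solve the resulting linear system.
Node n1: branches {R1, C1, C5, R4, R5, R6, R7} → V_1 = 39.80+2.172j
Node n2: branches {R1, R3, C2, C4, R5, L2, R8, V1, V2} → V_2 = 42.40+0.000j
Node n3: branches {L1, R2, C2, C3, C5, L3, R8} → V_3 = 41.36+2.291j
Node n4: branches {R2, C1, R4, L3, R9, V2} → V_4 = 41.09+0.000j
Node n5: branches {L1, R3, C3, I1, R7, C6} → V_5 = -1.305-12.06j
Source currents: i(V1)=-23.53+9.353j, i(V2)=17.29-1.761j

-1.305-12.06j V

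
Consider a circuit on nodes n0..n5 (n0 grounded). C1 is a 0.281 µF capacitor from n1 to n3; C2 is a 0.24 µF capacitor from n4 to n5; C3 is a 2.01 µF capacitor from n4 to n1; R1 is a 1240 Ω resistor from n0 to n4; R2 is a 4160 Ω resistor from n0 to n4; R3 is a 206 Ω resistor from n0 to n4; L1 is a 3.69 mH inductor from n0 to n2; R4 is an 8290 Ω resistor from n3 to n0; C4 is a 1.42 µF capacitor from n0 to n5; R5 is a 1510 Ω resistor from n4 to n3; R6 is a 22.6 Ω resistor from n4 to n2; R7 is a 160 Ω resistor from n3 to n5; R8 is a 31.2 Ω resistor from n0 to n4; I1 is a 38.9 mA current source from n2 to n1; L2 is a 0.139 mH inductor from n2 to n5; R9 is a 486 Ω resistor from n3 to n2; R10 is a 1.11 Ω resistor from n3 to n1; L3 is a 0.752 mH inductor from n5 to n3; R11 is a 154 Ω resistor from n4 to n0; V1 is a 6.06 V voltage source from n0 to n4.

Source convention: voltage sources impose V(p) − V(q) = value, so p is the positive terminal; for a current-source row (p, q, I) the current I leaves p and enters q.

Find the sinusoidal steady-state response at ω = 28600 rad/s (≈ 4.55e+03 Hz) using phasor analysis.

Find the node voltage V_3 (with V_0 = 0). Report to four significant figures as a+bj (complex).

Apply KCL at each of the 5 non-ground nodes and solve the resulting linear system.
Node n1: branches {C1, C3, I1, R10} → V_1 = -2.445-0.5346j
Node n2: branches {L1, R6, I1, L2, R9} → V_2 = -6.507+0.2769j
Node n3: branches {C1, R4, R5, R7, R9, R10, L3} → V_3 = -2.452-0.3039j
Node n4: branches {C2, C3, R1, R2, R3, R5, R6, R8, R11, V1} → V_4 = -6.060+0.000j
Node n5: branches {C2, C4, R7, L2, L3} → V_5 = -6.805+0.3302j
Source currents: i(V1)=-0.2804-0.2148j

-2.452-0.3039j V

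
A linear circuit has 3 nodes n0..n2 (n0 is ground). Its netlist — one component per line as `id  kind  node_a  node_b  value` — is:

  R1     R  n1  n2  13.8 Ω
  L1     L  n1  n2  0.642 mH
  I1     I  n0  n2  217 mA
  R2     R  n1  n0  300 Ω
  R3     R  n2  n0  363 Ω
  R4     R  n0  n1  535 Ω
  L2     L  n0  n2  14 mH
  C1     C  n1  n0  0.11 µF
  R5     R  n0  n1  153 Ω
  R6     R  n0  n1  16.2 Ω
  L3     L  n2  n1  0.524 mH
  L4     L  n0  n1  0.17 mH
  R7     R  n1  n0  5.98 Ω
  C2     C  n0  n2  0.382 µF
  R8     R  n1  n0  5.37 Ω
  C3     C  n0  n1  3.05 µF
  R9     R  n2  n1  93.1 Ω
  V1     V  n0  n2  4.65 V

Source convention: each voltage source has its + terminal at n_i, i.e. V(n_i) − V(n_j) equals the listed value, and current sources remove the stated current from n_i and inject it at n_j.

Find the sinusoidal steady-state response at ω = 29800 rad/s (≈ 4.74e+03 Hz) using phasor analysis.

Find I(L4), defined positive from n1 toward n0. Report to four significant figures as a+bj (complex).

Apply KCL at each of the 2 non-ground nodes and solve the resulting linear system.
Node n1: branches {R1, L1, R2, R4, C1, R5, R6, L3, L4, R7, R8, C3, R9} → V_1 = -1.025+0.6191j
Node n2: branches {R1, L1, I1, R3, L2, L3, C2, R9, V1} → V_2 = -4.650+0.000j
Source currents: i(V1)=-0.6034+0.3283j

0.1222+0.2023j A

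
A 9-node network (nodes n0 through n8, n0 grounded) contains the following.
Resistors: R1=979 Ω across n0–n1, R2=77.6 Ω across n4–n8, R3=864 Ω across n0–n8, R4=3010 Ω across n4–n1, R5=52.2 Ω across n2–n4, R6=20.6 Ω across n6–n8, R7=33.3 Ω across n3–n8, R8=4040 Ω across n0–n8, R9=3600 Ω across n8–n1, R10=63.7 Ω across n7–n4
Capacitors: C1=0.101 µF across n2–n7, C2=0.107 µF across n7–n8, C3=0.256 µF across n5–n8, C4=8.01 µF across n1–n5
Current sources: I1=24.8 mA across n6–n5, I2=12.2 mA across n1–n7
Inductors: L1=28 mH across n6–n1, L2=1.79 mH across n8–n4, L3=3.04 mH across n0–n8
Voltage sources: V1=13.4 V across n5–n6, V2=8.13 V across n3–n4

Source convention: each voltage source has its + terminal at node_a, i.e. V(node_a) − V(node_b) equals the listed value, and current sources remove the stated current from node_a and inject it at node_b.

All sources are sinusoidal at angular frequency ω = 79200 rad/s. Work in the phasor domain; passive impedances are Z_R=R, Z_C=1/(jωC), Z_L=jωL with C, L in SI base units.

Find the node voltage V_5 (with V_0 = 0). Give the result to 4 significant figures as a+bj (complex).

8.978-5.942j V

Element admittances at ω=79200 rad/s:
  Y(R1) = 0.001021+0.000j S between n0,n1
  Y(C1) = 0.000+0.007999j S between n2,n7
  Y(R2) = 0.01289+0.000j S between n4,n8
  I1: injects 0.0248 A into n5 (from n6)
  Y(R3) = 0.001157+0.000j S between n0,n8
  Y(L1) = 0.000-0.0004509j S between n6,n1
  I2: injects 0.0122 A into n7 (from n1)
  Y(C2) = 0.000+0.008474j S between n7,n8
  Y(R4) = 0.0003322+0.000j S between n4,n1
  Y(R5) = 0.01916+0.000j S between n2,n4
  Y(C3) = 0.000+0.02028j S between n5,n8
  Y(R6) = 0.04854+0.000j S between n6,n8
  Y(R7) = 0.03003+0.000j S between n3,n8
  Y(C4) = 0.000+0.6344j S between n1,n5
  Y(R8) = 0.0002475+0.000j S between n0,n8
  Y(L2) = 0.000-0.007054j S between n8,n4
  Y(L3) = 0.000-0.004153j S between n0,n8
  Y(R9) = 0.0002778+0.000j S between n8,n1
  Y(R10) = 0.01570+0.000j S between n7,n4
  V1: constraint V(n5)−V(n6) = 13.4
  V2: constraint V(n3)−V(n4) = 8.13
Assemble and solve the 10×10 MNA system:
  V(n1)=9.001-5.895j  V(n2)=-7.210-1.014j  V(n3)=1.087-1.704j  V(n4)=-7.043-1.704j  V(n5)=8.978-5.942j  V(n6)=-4.422-5.942j  V(n7)=-5.557-0.6122j  V(n8)=-1.973-1.546j
  i(V1)=-0.09413-0.2073j  i(V2)=-0.09189+0.004746j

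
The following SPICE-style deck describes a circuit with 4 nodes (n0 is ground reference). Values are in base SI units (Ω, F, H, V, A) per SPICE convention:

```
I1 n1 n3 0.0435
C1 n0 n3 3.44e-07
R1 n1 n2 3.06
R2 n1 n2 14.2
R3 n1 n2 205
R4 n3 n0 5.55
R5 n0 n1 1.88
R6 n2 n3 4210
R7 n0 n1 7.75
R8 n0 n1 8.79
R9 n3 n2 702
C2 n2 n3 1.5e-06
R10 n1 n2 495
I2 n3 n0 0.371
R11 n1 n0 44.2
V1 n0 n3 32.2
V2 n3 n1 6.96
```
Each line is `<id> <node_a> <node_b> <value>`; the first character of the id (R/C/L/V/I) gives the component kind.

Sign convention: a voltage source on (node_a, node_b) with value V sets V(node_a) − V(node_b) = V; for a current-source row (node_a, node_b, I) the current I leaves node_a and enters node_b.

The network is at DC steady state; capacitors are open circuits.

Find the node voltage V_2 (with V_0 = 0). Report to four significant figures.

Element admittances at DC:
  I1: injects 0.0435 A into n3 (from n1)
  Y(C1) = 0.000 S between n0,n3
  Y(R1) = 0.3268 S between n1,n2
  Y(R2) = 0.07042 S between n1,n2
  Y(R3) = 0.004878 S between n1,n2
  Y(R4) = 0.1802 S between n3,n0
  Y(R5) = 0.5319 S between n0,n1
  Y(R6) = 0.0002375 S between n2,n3
  Y(R7) = 0.1290 S between n0,n1
  Y(R8) = 0.1138 S between n0,n1
  Y(R9) = 0.001425 S between n3,n2
  Y(C2) = 0.000 S between n2,n3
  Y(R10) = 0.002020 S between n1,n2
  I2: injects 0.371 A into n0 (from n3)
  Y(R11) = 0.02262 S between n1,n0
  V1: constraint V(n0)−V(n3) = 32.2
  V2: constraint V(n3)−V(n1) = 6.96
Assemble and solve the 5×5 MNA system:
  V(n1)=-39.16  V(n2)=-39.13  V(n3)=-32.20
  i(V1)=-36.65  i(V2)=-31.19

-39.13 V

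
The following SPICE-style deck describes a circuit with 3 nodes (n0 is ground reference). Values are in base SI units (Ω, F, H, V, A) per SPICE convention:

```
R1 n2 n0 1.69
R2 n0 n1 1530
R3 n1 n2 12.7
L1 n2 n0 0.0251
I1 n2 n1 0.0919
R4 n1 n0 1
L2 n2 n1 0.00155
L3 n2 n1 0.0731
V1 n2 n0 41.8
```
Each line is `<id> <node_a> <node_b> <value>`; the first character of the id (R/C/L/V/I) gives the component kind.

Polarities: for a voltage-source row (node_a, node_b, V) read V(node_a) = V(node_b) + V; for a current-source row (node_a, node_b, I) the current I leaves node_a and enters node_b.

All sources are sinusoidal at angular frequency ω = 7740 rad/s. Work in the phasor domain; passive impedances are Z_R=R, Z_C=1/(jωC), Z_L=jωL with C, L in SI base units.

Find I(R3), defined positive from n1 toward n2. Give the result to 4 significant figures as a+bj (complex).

Apply KCL at each of the 2 non-ground nodes and solve the resulting linear system.
Node n1: branches {R2, R3, I1, R4, L2, L3} → V_1 = 3.373-3.030j
Node n2: branches {R1, R3, L1, I1, L2, L3, V1} → V_2 = 41.80+0.000j
Source currents: i(V1)=-28.11+3.247j

-3.026-0.2386j A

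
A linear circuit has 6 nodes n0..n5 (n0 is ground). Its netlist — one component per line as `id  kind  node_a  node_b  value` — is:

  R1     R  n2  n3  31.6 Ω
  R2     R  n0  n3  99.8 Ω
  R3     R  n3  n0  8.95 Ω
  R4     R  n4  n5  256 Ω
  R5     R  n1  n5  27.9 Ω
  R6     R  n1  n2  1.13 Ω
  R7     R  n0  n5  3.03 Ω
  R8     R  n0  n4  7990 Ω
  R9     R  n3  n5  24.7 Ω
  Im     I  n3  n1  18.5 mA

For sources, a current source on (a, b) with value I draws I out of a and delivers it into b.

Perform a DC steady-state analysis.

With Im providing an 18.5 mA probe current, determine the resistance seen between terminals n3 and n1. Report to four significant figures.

Element admittances at DC:
  Y(R1) = 0.03165 S between n2,n3
  Y(R2) = 0.01002 S between n0,n3
  Y(R3) = 0.1117 S between n3,n0
  Y(R4) = 0.003906 S between n4,n5
  Y(R5) = 0.03584 S between n1,n5
  Y(R6) = 0.8850 S between n1,n2
  Y(R7) = 0.3300 S between n0,n5
  Y(R8) = 0.0001252 S between n0,n4
  Y(R9) = 0.04049 S between n3,n5
  Im: injects 0.0185 A into n1 (from n3)
Assemble and solve the 5×5 MNA system:
  V(n1)=0.2656  V(n2)=0.2547  V(n3)=-0.05000  V(n4)=0.01787  V(n5)=0.01844

R_eq = 17.06 Ω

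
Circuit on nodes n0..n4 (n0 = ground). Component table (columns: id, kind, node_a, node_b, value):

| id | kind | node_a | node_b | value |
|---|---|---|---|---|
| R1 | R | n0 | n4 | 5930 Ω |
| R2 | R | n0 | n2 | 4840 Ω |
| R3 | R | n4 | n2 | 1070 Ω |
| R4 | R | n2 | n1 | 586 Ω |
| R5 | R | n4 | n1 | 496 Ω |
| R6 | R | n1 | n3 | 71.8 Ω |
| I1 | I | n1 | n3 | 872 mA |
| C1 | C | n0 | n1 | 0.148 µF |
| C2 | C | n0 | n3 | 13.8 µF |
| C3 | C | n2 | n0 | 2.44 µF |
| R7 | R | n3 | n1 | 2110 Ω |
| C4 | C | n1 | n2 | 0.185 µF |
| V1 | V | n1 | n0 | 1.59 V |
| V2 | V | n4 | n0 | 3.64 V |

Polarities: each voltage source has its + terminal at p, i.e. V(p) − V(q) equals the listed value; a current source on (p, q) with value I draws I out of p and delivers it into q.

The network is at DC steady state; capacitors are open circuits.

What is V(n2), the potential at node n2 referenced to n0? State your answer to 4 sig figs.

Element admittances at DC:
  Y(R1) = 0.0001686 S between n0,n4
  Y(R2) = 0.0002066 S between n0,n2
  Y(R3) = 0.0009346 S between n4,n2
  Y(R4) = 0.001706 S between n2,n1
  Y(R5) = 0.002016 S between n4,n1
  Y(R6) = 0.01393 S between n1,n3
  I1: injects 0.872 A into n3 (from n1)
  Y(C1) = 0.000 S between n0,n1
  Y(C2) = 0.000 S between n0,n3
  Y(C3) = 0.000 S between n2,n0
  Y(R7) = 0.0004739 S between n3,n1
  Y(C4) = 0.000 S between n1,n2
  V1: constraint V(n1)−V(n0) = 1.59
  V2: constraint V(n4)−V(n0) = 3.64
Assemble and solve the 6×6 MNA system:
  V(n1)=1.590  V(n2)=2.147  V(n3)=62.14  V(n4)=3.640
  i(V1)=0.005084  i(V2)=-0.006142

2.147 V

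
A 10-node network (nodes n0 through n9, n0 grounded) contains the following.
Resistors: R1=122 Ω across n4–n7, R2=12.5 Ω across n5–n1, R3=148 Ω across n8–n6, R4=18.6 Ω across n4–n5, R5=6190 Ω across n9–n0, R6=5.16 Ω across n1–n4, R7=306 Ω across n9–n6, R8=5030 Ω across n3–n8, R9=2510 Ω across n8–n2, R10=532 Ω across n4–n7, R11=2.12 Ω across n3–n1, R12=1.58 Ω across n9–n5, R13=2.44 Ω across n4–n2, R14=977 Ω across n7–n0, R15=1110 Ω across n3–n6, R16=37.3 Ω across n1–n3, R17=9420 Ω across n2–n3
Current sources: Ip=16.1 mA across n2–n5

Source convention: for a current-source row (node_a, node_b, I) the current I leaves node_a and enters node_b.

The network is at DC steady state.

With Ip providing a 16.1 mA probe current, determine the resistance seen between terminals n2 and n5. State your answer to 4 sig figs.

R_eq = 11.42 Ω

Element admittances at DC:
  Y(R1) = 0.008197 S between n4,n7
  Y(R2) = 0.08000 S between n5,n1
  Y(R3) = 0.006757 S between n8,n6
  Y(R4) = 0.05376 S between n4,n5
  Y(R5) = 0.0001616 S between n9,n0
  Y(R6) = 0.1938 S between n1,n4
  Y(R7) = 0.003268 S between n9,n6
  Y(R8) = 0.0001988 S between n3,n8
  Y(R9) = 0.0003984 S between n8,n2
  Y(R10) = 0.001880 S between n4,n7
  Y(R11) = 0.4717 S between n3,n1
  Y(R12) = 0.6329 S between n9,n5
  Y(R13) = 0.4098 S between n4,n2
  Y(R14) = 0.001024 S between n7,n0
  Y(R15) = 0.0009009 S between n3,n6
  Y(R16) = 0.02681 S between n1,n3
  Y(R17) = 0.0001062 S between n2,n3
  Ip: injects 0.0161 A into n5 (from n2)
Assemble and solve the 9×9 MNA system:
  V(n1)=0.02110  V(n2)=-0.06053  V(n3)=0.02122  V(n4)=-0.02140  V(n5)=0.1233  V(n6)=0.08544  V(n7)=-0.01943  V(n8)=0.07580  V(n9)=0.1231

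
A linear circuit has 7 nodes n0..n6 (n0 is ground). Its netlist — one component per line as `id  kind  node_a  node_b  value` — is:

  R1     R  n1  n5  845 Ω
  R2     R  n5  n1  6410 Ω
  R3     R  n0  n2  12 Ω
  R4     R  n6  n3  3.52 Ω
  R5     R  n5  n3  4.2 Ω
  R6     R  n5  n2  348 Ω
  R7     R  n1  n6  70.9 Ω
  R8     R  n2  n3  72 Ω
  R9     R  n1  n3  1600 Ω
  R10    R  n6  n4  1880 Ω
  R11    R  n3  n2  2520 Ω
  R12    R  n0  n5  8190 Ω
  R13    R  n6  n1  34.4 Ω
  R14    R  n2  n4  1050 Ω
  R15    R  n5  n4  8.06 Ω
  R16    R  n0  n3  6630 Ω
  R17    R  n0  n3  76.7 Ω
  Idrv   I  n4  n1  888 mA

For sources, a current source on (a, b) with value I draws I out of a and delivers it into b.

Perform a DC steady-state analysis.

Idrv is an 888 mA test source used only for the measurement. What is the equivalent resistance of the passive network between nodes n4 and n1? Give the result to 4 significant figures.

MNA unknowns: 6 node voltages V₁..V_6
R1: Y=0.001183 on G[1,5]
R2: Y=0.0001560 on G[5,1]
R3: Y=0.08333 on G[0,2]
R4: Y=0.2841 on G[6,3]
R5: Y=0.2381 on G[5,3]
R6: Y=0.002874 on G[5,2]
R7: Y=0.01410 on G[1,6]
R8: Y=0.01389 on G[2,3]
R9: Y=0.0006250 on G[1,3]
R10: Y=0.0005319 on G[6,4]
R11: Y=0.0003968 on G[3,2]
R12: Y=0.0001221 on G[0,5]
R13: Y=0.02907 on G[6,1]
R14: Y=0.0009524 on G[2,4]
R15: Y=0.1241 on G[5,4]
R16: Y=0.0001508 on G[0,3]
R17: Y=0.01304 on G[0,3]
Idrv: z[4]−=0.888, z[1]+=0.888
solve → V1=22.97, V2=-0.09042, V3=0.5980, V4=-9.906, V5=-2.882, V6=3.527

R_eq = 37.02 Ω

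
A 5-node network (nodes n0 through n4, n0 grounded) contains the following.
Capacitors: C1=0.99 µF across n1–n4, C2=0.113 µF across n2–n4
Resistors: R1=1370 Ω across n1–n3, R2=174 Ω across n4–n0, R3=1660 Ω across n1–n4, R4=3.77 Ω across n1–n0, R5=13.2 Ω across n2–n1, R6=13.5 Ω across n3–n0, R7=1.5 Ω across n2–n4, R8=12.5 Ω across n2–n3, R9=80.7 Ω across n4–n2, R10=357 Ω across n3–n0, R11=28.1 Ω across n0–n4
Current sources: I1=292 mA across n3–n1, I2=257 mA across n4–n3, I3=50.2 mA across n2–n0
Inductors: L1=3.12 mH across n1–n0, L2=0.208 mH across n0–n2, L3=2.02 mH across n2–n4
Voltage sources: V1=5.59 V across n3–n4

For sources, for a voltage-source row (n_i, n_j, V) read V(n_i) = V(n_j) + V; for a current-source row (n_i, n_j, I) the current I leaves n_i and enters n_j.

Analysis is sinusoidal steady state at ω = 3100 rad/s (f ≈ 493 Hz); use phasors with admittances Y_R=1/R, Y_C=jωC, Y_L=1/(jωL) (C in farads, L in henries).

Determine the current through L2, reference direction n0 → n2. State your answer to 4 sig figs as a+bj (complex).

0.5476-0.1081j A

MNA unknowns: 4 node voltages V₁..V_4 plus 1 source current (V1)
C1: Y=0.000+0.003069j on G[1,4]
R1: Y=0.0007299+0.000j on G[1,3]
I1: z[3]−=0.292, z[1]+=0.292
R2: Y=0.005747+0.000j on G[4,0]
R3: Y=0.0006024+0.000j on G[1,4]
R4: Y=0.2653+0.000j on G[1,0]
R5: Y=0.07576+0.000j on G[2,1]
L1: Y=0.000-0.1034j on G[1,0]
R6: Y=0.07407+0.000j on G[3,0]
I2: z[4]−=0.257, z[3]+=0.257
L2: Y=0.000-1.551j on G[0,2]
R7: Y=0.6667+0.000j on G[2,4]
R8: Y=0.08000+0.000j on G[2,3]
R9: Y=0.01239+0.000j on G[4,2]
C2: Y=0.000+0.0003503j on G[2,4]
L3: Y=0.000-0.1597j on G[2,4]
R10: Y=0.002801+0.000j on G[3,0]
R11: Y=0.03559+0.000j on G[0,4]
I3: z[2]−=0.0502, z[0]+=0.0502
V1: row V3−V4=5.59, i_V1 at 3,4
solve → V1=0.8067+0.1440j, V2=-0.06970-0.3531j, V3=4.226-0.5320j, V4=-1.364-0.5320j
aux → i_V1=-0.7060+0.05570j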